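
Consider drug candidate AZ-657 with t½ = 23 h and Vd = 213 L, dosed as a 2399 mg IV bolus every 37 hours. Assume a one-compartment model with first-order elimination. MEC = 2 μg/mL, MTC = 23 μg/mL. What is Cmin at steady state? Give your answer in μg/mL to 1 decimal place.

5.5 μg/mL

τ/t½ = 37/23 ≈ 1.6087, so fraction remaining f = (1/2)^(37/23) ≈ 0.3279.
Single-dose peak C₀ = D/Vd = 2399/213 ≈ 11.263 μg/mL.
Steady-state trough Cmin,ss = C₀·f/(1−f) ≈ 11.263 × 0.3279/0.6721 ≈ 5.495 μg/mL.
Trough 5.5 μg/mL vs MEC 2 μg/mL: adequate.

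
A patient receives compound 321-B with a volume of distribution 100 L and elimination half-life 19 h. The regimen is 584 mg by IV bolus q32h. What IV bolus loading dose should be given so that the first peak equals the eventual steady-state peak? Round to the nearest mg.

f = (1/2)^(32/19) ≈ 0.311173; accumulation ratio R = 1/(1−f) ≈ 1.45174.
Loading dose to hit Cmax,ss on first dose: D_load = D_maint·R ≈ 584 × 1.45174 ≈ 847.82 mg.

848 mg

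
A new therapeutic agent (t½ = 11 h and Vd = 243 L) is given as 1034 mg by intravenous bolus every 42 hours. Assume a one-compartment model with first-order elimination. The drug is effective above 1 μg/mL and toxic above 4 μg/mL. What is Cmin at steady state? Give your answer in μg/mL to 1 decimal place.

0.3 μg/mL

Over one 42-h interval, 42/11 ≈ 3.8182 half-lives elapse, leaving f ≈ 0.0709 of each dose.
Each bolus raises the concentration by D/Vd = 1034/243 ≈ 4.255 μg/mL.
Steady-state trough Cmin,ss = C₀·f/(1−f) ≈ 4.255 × 0.0709/0.9291 ≈ 0.325 μg/mL.
Trough 0.3 μg/mL vs MEC 1 μg/mL: subtherapeutic.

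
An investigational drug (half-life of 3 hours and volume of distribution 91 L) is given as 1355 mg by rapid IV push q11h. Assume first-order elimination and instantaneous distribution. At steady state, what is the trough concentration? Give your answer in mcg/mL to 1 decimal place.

1.3 mcg/mL

k = ln2/t½ = ln2/3 ≈ 0.231049 h⁻¹; fraction remaining f = e^(−kτ) = e^(−0.231049×11) ≈ 0.0787.
Single-dose peak C₀ = D/Vd = 1355/91 ≈ 14.890 mcg/mL.
Steady-state trough Cmin,ss = C₀·f/(1−f) ≈ 14.890 × 0.0787/0.9213 ≈ 1.272 mcg/mL.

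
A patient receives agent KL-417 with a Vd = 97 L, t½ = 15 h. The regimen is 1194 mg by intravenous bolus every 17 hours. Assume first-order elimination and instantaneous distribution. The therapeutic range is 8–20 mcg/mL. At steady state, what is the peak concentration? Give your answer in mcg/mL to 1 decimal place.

22.6 mcg/mL

Over one 17-h interval, 17/15 ≈ 1.1333 half-lives elapse, leaving f ≈ 0.4559 of each dose.
Accumulation ratio R = 1/(1 − f) ≈ 1/0.5441 ≈ 1.8379.
Each bolus raises the concentration by D/Vd = 1194/97 ≈ 12.309 mcg/mL.
Steady-state peak Cmax,ss = C₀·R ≈ 12.309 × 1.8379 ≈ 22.623 mcg/mL.
Peak 22.6 mcg/mL vs MTC 20 mcg/mL: exceeds toxic threshold.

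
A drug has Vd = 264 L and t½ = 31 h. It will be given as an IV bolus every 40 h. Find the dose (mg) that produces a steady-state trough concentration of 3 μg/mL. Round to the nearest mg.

τ/t½ = 40/31 ≈ 1.2903, so f = (1/2)^(40/31) ≈ 0.408860.
Cmin,ss = (D/Vd)·f/(1−f), so D = Cmin,ss·Vd·(1−f)/f.
D = 3 × 264 × (1−f)/f ≈ 3 × 264 × 1.44582 ≈ 1145.09 mg.

1145 mg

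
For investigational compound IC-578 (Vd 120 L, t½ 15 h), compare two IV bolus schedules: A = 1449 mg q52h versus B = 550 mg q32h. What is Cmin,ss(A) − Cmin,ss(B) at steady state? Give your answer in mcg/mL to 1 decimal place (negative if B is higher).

-0.2 mcg/mL

Regimen A: f = (1/2)^(52/15) ≈ 0.0905; Cmin,ss = (1449/120)·f/(1−f) ≈ 1.202 mcg/mL.
Regimen B: f = (1/2)^(32/15) ≈ 0.2279; Cmin,ss = (550/120)·f/(1−f) ≈ 1.353 mcg/mL.
Difference ≈ 1.202 − 1.353 ≈ -0.151 mcg/mL.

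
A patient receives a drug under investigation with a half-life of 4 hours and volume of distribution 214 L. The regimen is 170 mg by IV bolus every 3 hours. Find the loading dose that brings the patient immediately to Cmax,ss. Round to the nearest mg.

f = (1/2)^(3/4) ≈ 0.594604; accumulation ratio R = 1/(1−f) ≈ 2.46672.
Loading dose to hit Cmax,ss on first dose: D_load = D_maint·R ≈ 170 × 2.46672 ≈ 419.34 mg.

419 mg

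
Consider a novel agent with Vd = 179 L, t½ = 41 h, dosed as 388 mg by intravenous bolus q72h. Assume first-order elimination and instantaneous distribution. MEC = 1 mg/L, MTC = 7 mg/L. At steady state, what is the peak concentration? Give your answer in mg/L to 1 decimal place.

k = ln2/t½ = ln2/41 ≈ 0.016906 h⁻¹; fraction remaining f = e^(−kτ) = e^(−0.016906×72) ≈ 0.2960.
At steady state, accumulation factor R = 1/(1 − e^(−kτ)) ≈ 1.4205.
Each bolus raises the concentration by D/Vd = 388/179 ≈ 2.168 mg/L.
Steady-state peak Cmax,ss = C₀·R ≈ 2.168 × 1.4205 ≈ 3.080 mg/L.
Peak 3.1 mg/L vs MTC 7 mg/L: below toxic threshold.

3.1 mg/L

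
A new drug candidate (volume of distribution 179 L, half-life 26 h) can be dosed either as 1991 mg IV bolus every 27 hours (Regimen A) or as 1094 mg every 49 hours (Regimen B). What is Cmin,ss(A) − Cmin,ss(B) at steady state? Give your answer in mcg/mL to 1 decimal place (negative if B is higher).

8.3 mcg/mL

Regimen A: f = (1/2)^(27/26) ≈ 0.4868; Cmin,ss = (1991/179)·f/(1−f) ≈ 10.551 mcg/mL.
Regimen B: f = (1/2)^(49/26) ≈ 0.2708; Cmin,ss = (1094/179)·f/(1−f) ≈ 2.270 mcg/mL.
Difference ≈ 10.551 − 2.270 ≈ 8.281 mcg/mL.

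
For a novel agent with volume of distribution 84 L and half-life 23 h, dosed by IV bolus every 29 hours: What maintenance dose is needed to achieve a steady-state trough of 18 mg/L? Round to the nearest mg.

τ/t½ = 29/23 ≈ 1.2609, so f = (1/2)^(29/23) ≈ 0.417292.
Cmin,ss = (D/Vd)·f/(1−f), so D = Cmin,ss·Vd·(1−f)/f.
D = 18 × 84 × (1−f)/f ≈ 18 × 84 × 1.39640 ≈ 2111.36 mg.

2111 mg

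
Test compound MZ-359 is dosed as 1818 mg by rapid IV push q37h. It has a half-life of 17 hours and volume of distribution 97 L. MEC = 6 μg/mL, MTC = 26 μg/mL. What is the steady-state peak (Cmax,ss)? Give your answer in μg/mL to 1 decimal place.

24.1 μg/mL

k = ln2/t½ = ln2/17 ≈ 0.040773 h⁻¹; fraction remaining f = e^(−kτ) = e^(−0.040773×37) ≈ 0.2212.
At steady state, accumulation factor R = 1/(1 − e^(−kτ)) ≈ 1.2840.
Single-dose peak C₀ = D/Vd = 1818/97 ≈ 18.742 μg/mL.
Steady-state peak Cmax,ss = C₀·R ≈ 18.742 × 1.2840 ≈ 24.065 μg/mL.
Peak 24.1 μg/mL vs MTC 26 μg/mL: below toxic threshold.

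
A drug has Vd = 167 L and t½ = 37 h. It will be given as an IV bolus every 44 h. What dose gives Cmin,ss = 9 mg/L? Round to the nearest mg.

τ/t½ = 44/37 ≈ 1.1892, so f = (1/2)^(44/37) ≈ 0.438549.
Cmin,ss = (D/Vd)·f/(1−f), so D = Cmin,ss·Vd·(1−f)/f.
D = 9 × 167 × (1−f)/f ≈ 9 × 167 × 1.28025 ≈ 1924.22 mg.

1924 mg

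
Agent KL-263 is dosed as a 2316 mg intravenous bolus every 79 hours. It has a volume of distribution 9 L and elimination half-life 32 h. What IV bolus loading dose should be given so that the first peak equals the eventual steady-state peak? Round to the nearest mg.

2827 mg

f = (1/2)^(79/32) ≈ 0.180648; accumulation ratio R = 1/(1−f) ≈ 1.22048.
Loading dose to hit Cmax,ss on first dose: D_load = D_maint·R ≈ 2316 × 1.22048 ≈ 2826.63 mg.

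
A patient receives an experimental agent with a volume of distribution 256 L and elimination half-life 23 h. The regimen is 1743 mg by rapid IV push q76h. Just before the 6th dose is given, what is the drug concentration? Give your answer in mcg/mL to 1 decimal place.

0.8 mcg/mL

f = (1/2)^(τ/t½) = (1/2)^(76/23) ≈ 0.1012.
C₀ = D/Vd = 1743/256 ≈ 6.809 mcg/mL.
Before the 6th dose, 5 doses have been given. Superposition: Cmin = C₀·(f + f² + … + f^5).
≈ 6.809 × (0.1012 + 0.0102 + 0.0010 + 0.0001 + 0.0000) ≈ 6.809 × 0.1125 ≈ 0.766 mcg/mL.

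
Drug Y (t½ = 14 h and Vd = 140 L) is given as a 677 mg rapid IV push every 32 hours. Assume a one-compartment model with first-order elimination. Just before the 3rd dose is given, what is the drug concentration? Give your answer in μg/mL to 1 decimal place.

1.2 μg/mL

f = (1/2)^(τ/t½) = (1/2)^(32/14) ≈ 0.2051.
C₀ = D/Vd = 677/140 ≈ 4.836 μg/mL.
Before the 3rd dose, 2 doses have been given. Superposition: Cmin = C₀·(f + f²).
≈ 4.836 × (0.2051 + 0.0421) ≈ 4.836 × 0.2472 ≈ 1.195 μg/mL.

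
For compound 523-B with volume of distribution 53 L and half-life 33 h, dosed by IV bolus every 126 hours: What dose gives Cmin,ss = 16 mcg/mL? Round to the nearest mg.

τ/t½ = 126/33 ≈ 3.8182, so f = (1/2)^(126/33) ≈ 0.070895.
Cmin,ss = (D/Vd)·f/(1−f), so D = Cmin,ss·Vd·(1−f)/f.
D = 16 × 53 × (1−f)/f ≈ 16 × 53 × 13.10537 ≈ 11113.35 mg.

11113 mg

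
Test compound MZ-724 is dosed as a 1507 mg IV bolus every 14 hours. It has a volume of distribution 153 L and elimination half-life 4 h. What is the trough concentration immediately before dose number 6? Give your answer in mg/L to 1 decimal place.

1.0 mg/L

f = (1/2)^(τ/t½) = (1/2)^(14/4) ≈ 0.0884.
C₀ = D/Vd = 1507/153 ≈ 9.850 mg/L.
Before the 6th dose, 5 doses have been given. Superposition: Cmin = C₀·(f + f² + … + f^5).
≈ 9.850 × (0.0884 + 0.0078 + 0.0007 + 0.0001 + 0.0000) ≈ 9.850 × 0.0970 ≈ 0.955 mg/L.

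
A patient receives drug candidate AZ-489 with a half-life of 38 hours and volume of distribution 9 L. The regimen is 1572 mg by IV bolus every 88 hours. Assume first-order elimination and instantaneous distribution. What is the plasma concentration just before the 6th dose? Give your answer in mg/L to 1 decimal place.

f = (1/2)^(τ/t½) = (1/2)^(88/38) ≈ 0.2009.
C₀ = D/Vd = 1572/9 ≈ 174.667 mg/L.
Before the 6th dose, 5 doses have been given. Superposition: Cmin = C₀·(f + f² + … + f^5).
≈ 174.667 × (0.2009 + 0.0404 + 0.0081 + 0.0016 + 0.0003) ≈ 174.667 × 0.2513 ≈ 43.894 mg/L.

43.9 mg/L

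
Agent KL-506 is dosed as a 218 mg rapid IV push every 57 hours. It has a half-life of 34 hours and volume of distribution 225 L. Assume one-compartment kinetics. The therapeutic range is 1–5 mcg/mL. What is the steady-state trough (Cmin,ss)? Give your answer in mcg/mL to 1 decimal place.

Over one 57-h interval, 57/34 ≈ 1.6765 half-lives elapse, leaving f ≈ 0.3128 of each dose.
At steady state, accumulation factor R = 1/(1 − e^(−kτ)) ≈ 1.4552.
Single-dose peak C₀ = D/Vd = 218/225 ≈ 0.969 mcg/mL.
Steady-state peak Cmax,ss = C₀·R ≈ 0.969 × 1.4552 ≈ 1.410 mcg/mL.
Steady-state trough Cmin,ss = Cmax,ss·f ≈ 1.410 × 0.3128 ≈ 0.441 mcg/mL.
Trough 0.4 mcg/mL vs MEC 1 mcg/mL: subtherapeutic.

0.4 mcg/mL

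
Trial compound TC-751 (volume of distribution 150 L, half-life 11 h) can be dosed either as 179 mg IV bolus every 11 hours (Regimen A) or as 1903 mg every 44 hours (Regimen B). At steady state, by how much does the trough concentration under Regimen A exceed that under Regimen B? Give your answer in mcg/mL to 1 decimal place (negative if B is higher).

Regimen A: f = (1/2)^(11/11) ≈ 0.5000; Cmin,ss = (179/150)·f/(1−f) ≈ 1.193 mcg/mL.
Regimen B: f = (1/2)^(44/11) ≈ 0.0625; Cmin,ss = (1903/150)·f/(1−f) ≈ 0.846 mcg/mL.
Difference ≈ 1.193 − 0.846 ≈ 0.347 mcg/mL.

0.3 mcg/mL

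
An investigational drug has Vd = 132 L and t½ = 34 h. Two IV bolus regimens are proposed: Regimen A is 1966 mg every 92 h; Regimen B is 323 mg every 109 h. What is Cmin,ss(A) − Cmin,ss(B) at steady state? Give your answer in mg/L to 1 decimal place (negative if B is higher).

Regimen A: f = (1/2)^(92/34) ≈ 0.1533; Cmin,ss = (1966/132)·f/(1−f) ≈ 2.697 mg/L.
Regimen B: f = (1/2)^(109/34) ≈ 0.1084; Cmin,ss = (323/132)·f/(1−f) ≈ 0.298 mg/L.
Difference ≈ 2.697 − 0.298 ≈ 2.399 mg/L.

2.4 mg/L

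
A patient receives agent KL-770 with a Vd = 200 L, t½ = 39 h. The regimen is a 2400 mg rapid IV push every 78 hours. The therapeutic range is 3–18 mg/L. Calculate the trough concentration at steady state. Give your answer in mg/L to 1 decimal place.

The dosing interval is 2 half-lives, so f = 2^(−2) = 0.25.
At steady state, R = 1/(1 − 0.25) = 4/3.
Single-dose peak C₀ = D/Vd = 2400/200 = 12 mg/L.
Steady-state peak Cmax,ss = C₀·R = 12 × 4/3 ≈ 16.000 mg/L.
Steady-state trough Cmin,ss = Cmax,ss·f ≈ 16.000 × 0.25 ≈ 4.000 mg/L.
Trough 4.0 mg/L vs MEC 3 mg/L: adequate.

4.0 mg/L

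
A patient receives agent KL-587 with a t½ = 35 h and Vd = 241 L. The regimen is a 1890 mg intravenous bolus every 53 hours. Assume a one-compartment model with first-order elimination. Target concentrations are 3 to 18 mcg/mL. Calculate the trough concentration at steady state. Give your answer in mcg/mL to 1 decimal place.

Over one 53-h interval, 53/35 ≈ 1.5143 half-lives elapse, leaving f ≈ 0.3501 of each dose.
Accumulation ratio R = 1/(1 − f) ≈ 1/0.6499 ≈ 1.5387.
Each bolus raises the concentration by D/Vd = 1890/241 ≈ 7.842 mcg/mL.
Cmax,ss = C₀/(1 − f) ≈ 7.842/0.6499 ≈ 12.066 mcg/mL.
Steady-state trough Cmin,ss = Cmax,ss·f ≈ 12.066 × 0.3501 ≈ 4.224 mcg/mL.
Trough 4.2 mcg/mL vs MEC 3 mcg/mL: adequate.

4.2 mcg/mL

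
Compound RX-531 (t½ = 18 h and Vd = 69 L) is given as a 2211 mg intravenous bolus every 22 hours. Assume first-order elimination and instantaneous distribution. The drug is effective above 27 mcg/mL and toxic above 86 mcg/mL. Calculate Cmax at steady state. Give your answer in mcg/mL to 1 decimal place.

56.1 mcg/mL

τ/t½ = 22/18 ≈ 1.2222, so fraction remaining f = (1/2)^(22/18) ≈ 0.4286.
Accumulation ratio R = 1/(1 − f) ≈ 1/0.5714 ≈ 1.7501.
Each bolus raises the concentration by D/Vd = 2211/69 ≈ 32.043 mcg/mL.
Steady-state peak Cmax,ss = C₀·R ≈ 32.043 × 1.7501 ≈ 56.078 mcg/mL.
Peak 56.1 mcg/mL vs MTC 86 mcg/mL: below toxic threshold.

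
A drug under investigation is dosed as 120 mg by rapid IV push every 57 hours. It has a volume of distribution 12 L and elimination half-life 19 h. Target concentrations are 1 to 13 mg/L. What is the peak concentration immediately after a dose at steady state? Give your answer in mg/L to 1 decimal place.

τ = 57 h = 3 half-lives, so f = (1/2)^3 = 0.125.
Accumulation ratio R = 1/(1 − f) = 1/0.875 = 8/7.
Single-dose peak C₀ = D/Vd = 120/12 = 10 mg/L.
Steady-state peak Cmax,ss = C₀·R = 10 × 8/7 ≈ 11.429 mg/L.
Peak 11.4 mg/L vs MTC 13 mg/L: below toxic threshold.

11.4 mg/L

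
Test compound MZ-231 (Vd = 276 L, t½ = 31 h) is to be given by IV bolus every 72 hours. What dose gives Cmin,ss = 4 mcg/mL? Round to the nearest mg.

τ/t½ = 72/31 ≈ 2.3226, so f = (1/2)^(72/31) ≈ 0.199910.
Cmin,ss = (D/Vd)·f/(1−f), so D = Cmin,ss·Vd·(1−f)/f.
D = 4 × 276 × (1−f)/f ≈ 4 × 276 × 4.00225 ≈ 4418.48 mg.

4418 mg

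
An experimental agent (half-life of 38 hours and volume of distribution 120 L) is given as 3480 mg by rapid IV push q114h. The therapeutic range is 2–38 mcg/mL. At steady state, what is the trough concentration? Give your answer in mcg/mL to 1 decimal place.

4.1 mcg/mL

τ = 114 h = 3 half-lives, so f = (1/2)^3 = 0.125.
Accumulation ratio R = 1/(1 − f) = 1/0.875 = 8/7.
Single-dose peak C₀ = D/Vd = 3480/120 = 29 mcg/mL.
Steady-state peak Cmax,ss = C₀·R = 29 × 8/7 ≈ 33.143 mcg/mL.
Steady-state trough Cmin,ss = Cmax,ss·f ≈ 33.143 × 0.125 ≈ 4.143 mcg/mL.
Trough 4.1 mcg/mL vs MEC 2 mcg/mL: adequate.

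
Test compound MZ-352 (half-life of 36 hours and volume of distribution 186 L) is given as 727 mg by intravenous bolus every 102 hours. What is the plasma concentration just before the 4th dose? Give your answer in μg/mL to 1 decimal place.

0.6 μg/mL

f = (1/2)^(τ/t½) = (1/2)^(102/36) ≈ 0.1403.
C₀ = D/Vd = 727/186 ≈ 3.909 μg/mL.
Before the 4th dose, 3 doses have been given. Superposition: Cmin = C₀·(f + f² + … + f^3).
≈ 3.909 × (0.1403 + 0.0197 + 0.0028) ≈ 3.909 × 0.1628 ≈ 0.636 μg/mL.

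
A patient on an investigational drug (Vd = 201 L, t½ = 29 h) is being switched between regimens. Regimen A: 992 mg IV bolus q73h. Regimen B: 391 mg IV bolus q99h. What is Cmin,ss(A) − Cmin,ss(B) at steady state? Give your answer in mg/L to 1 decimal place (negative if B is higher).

Regimen A: f = (1/2)^(73/29) ≈ 0.1747; Cmin,ss = (992/201)·f/(1−f) ≈ 1.045 mg/L.
Regimen B: f = (1/2)^(99/29) ≈ 0.0938; Cmin,ss = (391/201)·f/(1−f) ≈ 0.201 mg/L.
Difference ≈ 1.045 − 0.201 ≈ 0.844 mg/L.

0.8 mg/L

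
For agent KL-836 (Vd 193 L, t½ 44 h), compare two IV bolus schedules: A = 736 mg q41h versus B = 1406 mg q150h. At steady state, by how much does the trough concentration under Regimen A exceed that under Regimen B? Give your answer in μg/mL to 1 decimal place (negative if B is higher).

3.4 μg/mL

Regimen A: f = (1/2)^(41/44) ≈ 0.5242; Cmin,ss = (736/193)·f/(1−f) ≈ 4.201 μg/mL.
Regimen B: f = (1/2)^(150/44) ≈ 0.0941; Cmin,ss = (1406/193)·f/(1−f) ≈ 0.757 μg/mL.
Difference ≈ 4.201 − 0.757 ≈ 3.444 μg/mL.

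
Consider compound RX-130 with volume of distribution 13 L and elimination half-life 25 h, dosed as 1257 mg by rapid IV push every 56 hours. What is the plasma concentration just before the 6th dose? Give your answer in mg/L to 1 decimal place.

26.0 mg/L

f = (1/2)^(τ/t½) = (1/2)^(56/25) ≈ 0.2117.
C₀ = D/Vd = 1257/13 ≈ 96.692 mg/L.
Before the 6th dose, 5 doses have been given. Superposition: Cmin = C₀·(f + f² + … + f^5).
≈ 96.692 × (0.2117 + 0.0448 + 0.0095 + 0.0020 + 0.0004) ≈ 96.692 × 0.2684 ≈ 25.952 mg/L.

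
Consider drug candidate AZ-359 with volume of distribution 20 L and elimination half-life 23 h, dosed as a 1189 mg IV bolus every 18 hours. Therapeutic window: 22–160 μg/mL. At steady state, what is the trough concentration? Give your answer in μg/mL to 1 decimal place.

82.5 μg/mL

Over one 18-h interval, 18/23 ≈ 0.78261 half-lives elapse, leaving f ≈ 0.5813 of each dose.
Each bolus raises the concentration by D/Vd = 1189/20 ≈ 59.450 μg/mL.
Steady-state trough Cmin,ss = C₀·f/(1−f) ≈ 59.450 × 0.5813/0.4187 ≈ 82.537 μg/mL.
Trough 82.5 μg/mL vs MEC 22 μg/mL: adequate.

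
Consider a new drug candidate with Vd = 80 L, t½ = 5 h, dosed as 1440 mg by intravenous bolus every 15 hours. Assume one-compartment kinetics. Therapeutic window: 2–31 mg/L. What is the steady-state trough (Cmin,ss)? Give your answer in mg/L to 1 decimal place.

2.6 mg/L

The dosing interval is 3 half-lives, so f = 2^(−3) = 0.125.
Accumulation ratio R = 1/(1 − f) = 1/0.875 = 8/7.
Single-dose peak C₀ = D/Vd = 1440/80 = 18 mg/L.
Steady-state peak Cmax,ss = C₀·R = 18 × 8/7 ≈ 20.571 mg/L.
Steady-state trough Cmin,ss = Cmax,ss·f ≈ 20.571 × 0.125 ≈ 2.571 mg/L.
Trough 2.6 mg/L vs MEC 2 mg/L: adequate.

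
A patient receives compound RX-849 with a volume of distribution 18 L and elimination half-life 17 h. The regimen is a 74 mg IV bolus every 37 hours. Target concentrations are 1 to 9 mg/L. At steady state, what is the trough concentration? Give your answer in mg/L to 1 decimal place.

τ/t½ = 37/17 ≈ 2.1765, so fraction remaining f = (1/2)^(37/17) ≈ 0.2212.
Each bolus raises the concentration by D/Vd = 74/18 ≈ 4.111 mg/L.
Steady-state trough Cmin,ss = C₀·f/(1−f) ≈ 4.111 × 0.2212/0.7788 ≈ 1.168 mg/L.
Trough 1.2 mg/L vs MEC 1 mg/L: adequate.

1.2 mg/L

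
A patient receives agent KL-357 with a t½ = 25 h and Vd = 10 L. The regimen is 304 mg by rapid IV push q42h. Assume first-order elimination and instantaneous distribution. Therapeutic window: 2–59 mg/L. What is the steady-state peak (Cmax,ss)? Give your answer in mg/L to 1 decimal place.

τ/t½ = 42/25 ≈ 1.68, so fraction remaining f = (1/2)^(42/25) ≈ 0.3121.
Accumulation ratio R = 1/(1 − f) ≈ 1/0.6879 ≈ 1.4537.
Single-dose peak C₀ = D/Vd = 304/10 ≈ 30.400 mg/L.
Cmax,ss = C₀/(1 − f) ≈ 30.400/0.6879 ≈ 44.192 mg/L.
Peak 44.2 mg/L vs MTC 59 mg/L: below toxic threshold.

44.2 mg/L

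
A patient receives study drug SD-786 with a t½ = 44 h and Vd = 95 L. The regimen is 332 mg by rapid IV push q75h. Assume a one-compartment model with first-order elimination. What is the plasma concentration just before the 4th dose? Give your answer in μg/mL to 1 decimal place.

1.5 μg/mL

f = (1/2)^(τ/t½) = (1/2)^(75/44) ≈ 0.3068.
C₀ = D/Vd = 332/95 ≈ 3.495 μg/mL.
Before the 4th dose, 3 doses have been given. Superposition: Cmin = C₀·(f + f² + … + f^3).
≈ 3.495 × (0.3068 + 0.0941 + 0.0289) ≈ 3.495 × 0.4298 ≈ 1.502 μg/mL.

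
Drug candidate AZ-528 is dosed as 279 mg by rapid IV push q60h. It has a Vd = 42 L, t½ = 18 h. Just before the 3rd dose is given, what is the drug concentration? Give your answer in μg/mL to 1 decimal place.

0.7 μg/mL

f = (1/2)^(τ/t½) = (1/2)^(60/18) ≈ 0.0992.
C₀ = D/Vd = 279/42 ≈ 6.643 μg/mL.
Before the 3rd dose, 2 doses have been given. Superposition: Cmin = C₀·(f + f²).
≈ 6.643 × (0.0992 + 0.0098) ≈ 6.643 × 0.1090 ≈ 0.724 μg/mL.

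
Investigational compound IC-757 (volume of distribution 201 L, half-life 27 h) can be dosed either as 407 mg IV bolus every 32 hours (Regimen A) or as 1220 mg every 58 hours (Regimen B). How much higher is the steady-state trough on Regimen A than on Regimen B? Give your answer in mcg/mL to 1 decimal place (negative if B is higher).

Regimen A: f = (1/2)^(32/27) ≈ 0.4398; Cmin,ss = (407/201)·f/(1−f) ≈ 1.590 mcg/mL.
Regimen B: f = (1/2)^(58/27) ≈ 0.2256; Cmin,ss = (1220/201)·f/(1−f) ≈ 1.768 mcg/mL.
Difference ≈ 1.590 − 1.768 ≈ -0.178 mcg/mL.

-0.2 mcg/mL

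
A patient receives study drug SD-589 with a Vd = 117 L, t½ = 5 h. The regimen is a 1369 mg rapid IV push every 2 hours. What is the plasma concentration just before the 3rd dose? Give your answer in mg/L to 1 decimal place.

15.6 mg/L

f = (1/2)^(τ/t½) = (1/2)^(2/5) ≈ 0.7579.
C₀ = D/Vd = 1369/117 ≈ 11.701 mg/L.
Before the 3rd dose, 2 doses have been given. Superposition: Cmin = C₀·(f + f²).
≈ 11.701 × (0.7579 + 0.5744) ≈ 11.701 × 1.3323 ≈ 15.589 mg/L.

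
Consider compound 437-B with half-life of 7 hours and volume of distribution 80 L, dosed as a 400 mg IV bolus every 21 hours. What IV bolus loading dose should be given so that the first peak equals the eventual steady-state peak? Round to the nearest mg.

457 mg

f = (1/2)^(21/7) ≈ 0.125000; accumulation ratio R = 1/(1−f) ≈ 1.14286.
Loading dose to hit Cmax,ss on first dose: D_load = D_maint·R ≈ 400 × 1.14286 ≈ 457.14 mg.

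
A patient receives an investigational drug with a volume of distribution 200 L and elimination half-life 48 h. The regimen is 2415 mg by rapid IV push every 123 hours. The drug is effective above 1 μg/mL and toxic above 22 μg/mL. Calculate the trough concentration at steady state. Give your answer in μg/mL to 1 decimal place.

k = ln2/t½ = ln2/48 ≈ 0.014441 h⁻¹; fraction remaining f = e^(−kτ) = e^(−0.014441×123) ≈ 0.1693.
Each bolus raises the concentration by D/Vd = 2415/200 ≈ 12.075 μg/mL.
Steady-state trough Cmin,ss = C₀·f/(1−f) ≈ 12.075 × 0.1693/0.8307 ≈ 2.461 μg/mL.
Trough 2.5 μg/mL vs MEC 1 μg/mL: adequate.

2.5 μg/mL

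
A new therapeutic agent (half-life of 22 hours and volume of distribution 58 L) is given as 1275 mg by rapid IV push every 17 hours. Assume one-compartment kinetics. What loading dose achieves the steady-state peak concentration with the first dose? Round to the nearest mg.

f = (1/2)^(17/22) ≈ 0.585310; accumulation ratio R = 1/(1−f) ≈ 2.41144.
Loading dose to hit Cmax,ss on first dose: D_load = D_maint·R ≈ 1275 × 2.41144 ≈ 3074.59 mg.

3075 mg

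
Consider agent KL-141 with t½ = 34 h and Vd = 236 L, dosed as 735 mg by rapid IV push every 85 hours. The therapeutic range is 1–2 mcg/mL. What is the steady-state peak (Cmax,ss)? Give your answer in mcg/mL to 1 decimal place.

k = ln2/t½ = ln2/34 ≈ 0.020387 h⁻¹; fraction remaining f = e^(−kτ) = e^(−0.020387×85) ≈ 0.1768.
Accumulation ratio R = 1/(1 − f) ≈ 1/0.8232 ≈ 1.2148.
Each bolus raises the concentration by D/Vd = 735/236 ≈ 3.114 mcg/mL.
Steady-state peak Cmax,ss = C₀·R ≈ 3.114 × 1.2148 ≈ 3.783 mcg/mL.
Peak 3.8 mcg/mL vs MTC 2 mcg/mL: exceeds toxic threshold.

3.8 mcg/mL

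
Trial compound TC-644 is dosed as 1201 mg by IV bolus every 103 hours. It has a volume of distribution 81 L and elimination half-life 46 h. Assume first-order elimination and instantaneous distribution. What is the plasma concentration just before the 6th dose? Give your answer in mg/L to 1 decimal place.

f = (1/2)^(τ/t½) = (1/2)^(103/46) ≈ 0.2118.
C₀ = D/Vd = 1201/81 ≈ 14.827 mg/L.
Before the 6th dose, 5 doses have been given. Superposition: Cmin = C₀·(f + f² + … + f^5).
≈ 14.827 × (0.2118 + 0.0449 + 0.0095 + 0.0020 + 0.0004) ≈ 14.827 × 0.2686 ≈ 3.983 mg/L.

4.0 mg/L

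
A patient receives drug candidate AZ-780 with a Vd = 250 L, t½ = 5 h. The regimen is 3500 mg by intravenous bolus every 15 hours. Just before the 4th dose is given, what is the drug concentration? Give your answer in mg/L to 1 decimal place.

f = (1/2)^(τ/t½) = (1/2)^(15/5) ≈ 0.1250.
C₀ = D/Vd = 3500/250 ≈ 14.000 mg/L.
Before the 4th dose, 3 doses have been given. Superposition: Cmin = C₀·(f + f² + … + f^3).
≈ 14.000 × (0.1250 + 0.0156 + 0.0020) ≈ 14.000 × 0.1426 ≈ 1.996 mg/L.

2.0 mg/L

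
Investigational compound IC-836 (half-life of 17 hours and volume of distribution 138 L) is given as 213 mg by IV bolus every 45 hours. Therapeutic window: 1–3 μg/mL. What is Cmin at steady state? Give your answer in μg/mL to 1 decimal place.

0.3 μg/mL

τ/t½ = 45/17 ≈ 2.6471, so fraction remaining f = (1/2)^(45/17) ≈ 0.1596.
Each bolus raises the concentration by D/Vd = 213/138 ≈ 1.543 μg/mL.
Steady-state trough Cmin,ss = C₀·f/(1−f) ≈ 1.543 × 0.1596/0.8404 ≈ 0.293 μg/mL.
Trough 0.3 μg/mL vs MEC 1 μg/mL: subtherapeutic.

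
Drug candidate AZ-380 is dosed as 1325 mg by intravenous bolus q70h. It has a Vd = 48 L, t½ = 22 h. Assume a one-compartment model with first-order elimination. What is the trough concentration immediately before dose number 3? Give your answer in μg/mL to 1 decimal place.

f = (1/2)^(τ/t½) = (1/2)^(70/22) ≈ 0.1102.
C₀ = D/Vd = 1325/48 ≈ 27.604 μg/mL.
Before the 3rd dose, 2 doses have been given. Superposition: Cmin = C₀·(f + f²).
≈ 27.604 × (0.1102 + 0.0121) ≈ 27.604 × 0.1223 ≈ 3.376 μg/mL.

3.4 μg/mL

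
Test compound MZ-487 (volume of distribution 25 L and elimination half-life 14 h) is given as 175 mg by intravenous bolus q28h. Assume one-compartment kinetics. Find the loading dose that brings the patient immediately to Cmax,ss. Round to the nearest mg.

f = (1/2)^(28/14) ≈ 0.250000; accumulation ratio R = 1/(1−f) ≈ 1.33333.
Loading dose to hit Cmax,ss on first dose: D_load = D_maint·R ≈ 175 × 1.33333 ≈ 233.33 mg.

233 mg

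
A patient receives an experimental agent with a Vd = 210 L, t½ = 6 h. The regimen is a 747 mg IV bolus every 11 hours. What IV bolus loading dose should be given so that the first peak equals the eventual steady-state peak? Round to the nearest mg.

1038 mg

f = (1/2)^(11/6) ≈ 0.280616; accumulation ratio R = 1/(1−f) ≈ 1.39008.
Loading dose to hit Cmax,ss on first dose: D_load = D_maint·R ≈ 747 × 1.39008 ≈ 1038.39 mg.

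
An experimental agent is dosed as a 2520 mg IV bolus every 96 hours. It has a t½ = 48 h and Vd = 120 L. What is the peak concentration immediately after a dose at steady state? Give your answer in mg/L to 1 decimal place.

The dosing interval is 2 half-lives, so f = 2^(−2) = 0.25.
At steady state, R = 1/(1 − 0.25) = 4/3.
Single-dose peak C₀ = D/Vd = 2520/120 = 21 mg/L.
Steady-state peak Cmax,ss = C₀·R = 21 × 4/3 ≈ 28.000 mg/L.

28.0 mg/L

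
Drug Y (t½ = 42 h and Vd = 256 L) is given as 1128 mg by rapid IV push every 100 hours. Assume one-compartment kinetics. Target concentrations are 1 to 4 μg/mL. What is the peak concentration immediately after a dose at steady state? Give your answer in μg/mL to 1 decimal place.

5.5 μg/mL

k = ln2/t½ = ln2/42 ≈ 0.016504 h⁻¹; fraction remaining f = e^(−kτ) = e^(−0.016504×100) ≈ 0.1920.
At steady state, accumulation factor R = 1/(1 − e^(−kτ)) ≈ 1.2376.
Single-dose peak C₀ = D/Vd = 1128/256 ≈ 4.406 μg/mL.
Steady-state peak Cmax,ss = C₀·R ≈ 4.406 × 1.2376 ≈ 5.453 μg/mL.
Peak 5.5 μg/mL vs MTC 4 μg/mL: exceeds toxic threshold.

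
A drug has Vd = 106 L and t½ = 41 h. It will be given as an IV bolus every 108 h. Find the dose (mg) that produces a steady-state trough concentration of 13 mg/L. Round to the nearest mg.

τ/t½ = 108/41 ≈ 2.6341, so f = (1/2)^(108/41) ≈ 0.161080.
Cmin,ss = (D/Vd)·f/(1−f), so D = Cmin,ss·Vd·(1−f)/f.
D = 13 × 106 × (1−f)/f ≈ 13 × 106 × 5.20810 ≈ 7176.76 mg.

7177 mg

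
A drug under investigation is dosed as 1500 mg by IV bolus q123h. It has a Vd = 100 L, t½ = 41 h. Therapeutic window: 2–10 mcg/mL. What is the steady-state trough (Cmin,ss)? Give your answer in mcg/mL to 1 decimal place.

2.1 mcg/mL

τ = 123 h = 3 half-lives, so f = (1/2)^3 = 0.125.
Accumulation ratio R = 1/(1 − f) = 1/0.875 = 8/7.
Single-dose peak C₀ = D/Vd = 1500/100 = 15 mcg/mL.
Steady-state peak Cmax,ss = C₀·R = 15 × 8/7 ≈ 17.143 mcg/mL.
Steady-state trough Cmin,ss = Cmax,ss·f ≈ 17.143 × 0.125 ≈ 2.143 mcg/mL.
Trough 2.1 mcg/mL vs MEC 2 mcg/mL: adequate.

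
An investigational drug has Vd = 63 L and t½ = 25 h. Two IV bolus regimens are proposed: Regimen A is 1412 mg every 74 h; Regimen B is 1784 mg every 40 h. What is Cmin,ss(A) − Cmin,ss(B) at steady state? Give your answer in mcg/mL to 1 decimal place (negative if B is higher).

-10.6 mcg/mL

Regimen A: f = (1/2)^(74/25) ≈ 0.1285; Cmin,ss = (1412/63)·f/(1−f) ≈ 3.305 mcg/mL.
Regimen B: f = (1/2)^(40/25) ≈ 0.3299; Cmin,ss = (1784/63)·f/(1−f) ≈ 13.941 mcg/mL.
Difference ≈ 3.305 − 13.941 ≈ -10.636 mcg/mL.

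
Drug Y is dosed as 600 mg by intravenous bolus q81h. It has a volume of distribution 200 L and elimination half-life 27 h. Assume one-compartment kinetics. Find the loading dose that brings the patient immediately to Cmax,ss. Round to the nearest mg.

f = (1/2)^(81/27) ≈ 0.125000; accumulation ratio R = 1/(1−f) ≈ 1.14286.
Loading dose to hit Cmax,ss on first dose: D_load = D_maint·R ≈ 600 × 1.14286 ≈ 685.72 mg.

686 mg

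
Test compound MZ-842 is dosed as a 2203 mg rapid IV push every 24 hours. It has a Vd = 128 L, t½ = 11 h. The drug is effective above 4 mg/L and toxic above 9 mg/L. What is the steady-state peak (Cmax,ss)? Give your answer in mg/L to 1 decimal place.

Over one 24-h interval, 24/11 ≈ 2.1818 half-lives elapse, leaving f ≈ 0.2204 of each dose.
At steady state, accumulation factor R = 1/(1 − e^(−kτ)) ≈ 1.2827.
Each bolus raises the concentration by D/Vd = 2203/128 ≈ 17.211 mg/L.
Cmax,ss = C₀/(1 − f) ≈ 17.211/0.7796 ≈ 22.077 mg/L.
Peak 22.1 mg/L vs MTC 9 mg/L: exceeds toxic threshold.

22.1 mg/L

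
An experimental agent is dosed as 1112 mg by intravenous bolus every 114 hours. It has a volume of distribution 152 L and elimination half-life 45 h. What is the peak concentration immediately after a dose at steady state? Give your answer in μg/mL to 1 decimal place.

k = ln2/t½ = ln2/45 ≈ 0.015403 h⁻¹; fraction remaining f = e^(−kτ) = e^(−0.015403×114) ≈ 0.1727.
Accumulation ratio R = 1/(1 − f) ≈ 1/0.8273 ≈ 1.2088.
Single-dose peak C₀ = D/Vd = 1112/152 ≈ 7.316 μg/mL.
Cmax,ss = C₀/(1 − f) ≈ 7.316/0.8273 ≈ 8.843 μg/mL.

8.8 μg/mL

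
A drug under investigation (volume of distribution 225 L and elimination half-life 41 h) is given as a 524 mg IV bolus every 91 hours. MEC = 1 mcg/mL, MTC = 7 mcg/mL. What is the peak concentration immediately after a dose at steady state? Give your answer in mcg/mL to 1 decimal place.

3.0 mcg/mL

τ/t½ = 91/41 ≈ 2.2195, so fraction remaining f = (1/2)^(91/41) ≈ 0.2147.
At steady state, accumulation factor R = 1/(1 − e^(−kτ)) ≈ 1.2734.
Each bolus raises the concentration by D/Vd = 524/225 ≈ 2.329 mcg/mL.
Steady-state peak Cmax,ss = C₀·R ≈ 2.329 × 1.2734 ≈ 2.966 mcg/mL.
Peak 3.0 mcg/mL vs MTC 7 mcg/mL: below toxic threshold.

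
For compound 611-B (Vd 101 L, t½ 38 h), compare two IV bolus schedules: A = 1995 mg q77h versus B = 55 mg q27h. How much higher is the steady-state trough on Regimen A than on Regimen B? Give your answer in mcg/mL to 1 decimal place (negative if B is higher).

5.6 mcg/mL

Regimen A: f = (1/2)^(77/38) ≈ 0.2455; Cmin,ss = (1995/101)·f/(1−f) ≈ 6.427 mcg/mL.
Regimen B: f = (1/2)^(27/38) ≈ 0.6111; Cmin,ss = (55/101)·f/(1−f) ≈ 0.856 mcg/mL.
Difference ≈ 6.427 − 0.856 ≈ 5.571 mcg/mL.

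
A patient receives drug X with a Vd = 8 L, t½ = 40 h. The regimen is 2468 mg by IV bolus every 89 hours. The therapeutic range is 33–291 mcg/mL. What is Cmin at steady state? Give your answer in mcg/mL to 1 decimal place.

83.9 mcg/mL

τ/t½ = 89/40 ≈ 2.225, so fraction remaining f = (1/2)^(89/40) ≈ 0.2139.
Each bolus raises the concentration by D/Vd = 2468/8 ≈ 308.500 mcg/mL.
Steady-state trough Cmin,ss = C₀·f/(1−f) ≈ 308.500 × 0.2139/0.7861 ≈ 83.944 mcg/mL.
Trough 83.9 mcg/mL vs MEC 33 mcg/mL: adequate.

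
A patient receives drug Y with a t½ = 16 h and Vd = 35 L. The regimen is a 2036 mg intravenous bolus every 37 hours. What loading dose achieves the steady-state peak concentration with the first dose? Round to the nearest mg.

f = (1/2)^(37/16) ≈ 0.201311; accumulation ratio R = 1/(1−f) ≈ 1.25205.
Loading dose to hit Cmax,ss on first dose: D_load = D_maint·R ≈ 2036 × 1.25205 ≈ 2549.17 mg.

2549 mg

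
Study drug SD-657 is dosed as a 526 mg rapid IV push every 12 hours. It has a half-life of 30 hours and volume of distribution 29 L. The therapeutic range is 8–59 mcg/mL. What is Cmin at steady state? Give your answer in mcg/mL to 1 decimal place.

k = ln2/t½ = ln2/30 ≈ 0.023105 h⁻¹; fraction remaining f = e^(−kτ) = e^(−0.023105×12) ≈ 0.7579.
Single-dose peak C₀ = D/Vd = 526/29 ≈ 18.138 mcg/mL.
Steady-state trough Cmin,ss = C₀·f/(1−f) ≈ 18.138 × 0.7579/0.2421 ≈ 56.781 mcg/mL.
Trough 56.8 mcg/mL vs MEC 8 mcg/mL: adequate.

56.8 mcg/mL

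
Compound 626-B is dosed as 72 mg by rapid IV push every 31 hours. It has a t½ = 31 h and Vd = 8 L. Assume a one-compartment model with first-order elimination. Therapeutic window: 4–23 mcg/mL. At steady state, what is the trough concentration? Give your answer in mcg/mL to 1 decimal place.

The dosing interval is 1 half-life, so f = 2^(−1) = 0.5.
At steady state, R = 1/(1 − 0.5) = 2/1.
Single-dose peak C₀ = D/Vd = 72/8 = 9 mcg/mL.
Steady-state peak Cmax,ss = C₀·R = 9 × 2/1 ≈ 18.000 mcg/mL.
Steady-state trough Cmin,ss = Cmax,ss·f ≈ 18.000 × 0.5 ≈ 9.000 mcg/mL.
Trough 9.0 mcg/mL vs MEC 4 mcg/mL: adequate.

9.0 mcg/mL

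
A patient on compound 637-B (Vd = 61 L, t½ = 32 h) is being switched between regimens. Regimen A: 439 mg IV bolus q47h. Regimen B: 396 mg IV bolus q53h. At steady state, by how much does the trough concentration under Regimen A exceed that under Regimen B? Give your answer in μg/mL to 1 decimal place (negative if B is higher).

Regimen A: f = (1/2)^(47/32) ≈ 0.3613; Cmin,ss = (439/61)·f/(1−f) ≈ 4.071 μg/mL.
Regimen B: f = (1/2)^(53/32) ≈ 0.3173; Cmin,ss = (396/61)·f/(1−f) ≈ 3.017 μg/mL.
Difference ≈ 4.071 − 3.017 ≈ 1.054 μg/mL.

1.1 μg/mL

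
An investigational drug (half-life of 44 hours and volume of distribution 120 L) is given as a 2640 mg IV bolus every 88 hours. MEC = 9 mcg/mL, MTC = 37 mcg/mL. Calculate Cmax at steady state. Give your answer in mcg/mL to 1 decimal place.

τ = 88 h = 2 half-lives, so f = (1/2)^2 = 0.25.
At steady state, R = 1/(1 − 0.25) = 4/3.
Single-dose peak C₀ = D/Vd = 2640/120 = 22 mcg/mL.
Steady-state peak Cmax,ss = C₀·R = 22 × 4/3 ≈ 29.333 mcg/mL.
Peak 29.3 mcg/mL vs MTC 37 mcg/mL: below toxic threshold.

29.3 mcg/mL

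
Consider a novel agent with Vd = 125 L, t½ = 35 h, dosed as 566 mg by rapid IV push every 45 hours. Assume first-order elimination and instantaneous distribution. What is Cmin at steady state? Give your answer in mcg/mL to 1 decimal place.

τ/t½ = 45/35 ≈ 1.2857, so fraction remaining f = (1/2)^(45/35) ≈ 0.4102.
At steady state, accumulation factor R = 1/(1 − e^(−kτ)) ≈ 1.6955.
Each bolus raises the concentration by D/Vd = 566/125 ≈ 4.528 mcg/mL.
Cmax,ss = C₀/(1 − f) ≈ 4.528/0.5898 ≈ 7.677 mcg/mL.
One interval later, Cmin,ss = Cmax,ss·e^(−kτ) ≈ 7.677 × 0.4102 ≈ 3.149 mcg/mL.

3.1 mcg/mL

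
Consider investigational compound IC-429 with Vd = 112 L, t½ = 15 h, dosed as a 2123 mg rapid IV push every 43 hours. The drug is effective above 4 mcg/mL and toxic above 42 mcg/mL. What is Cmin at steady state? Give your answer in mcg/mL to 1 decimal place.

3.0 mcg/mL

τ/t½ = 43/15 ≈ 2.8667, so fraction remaining f = (1/2)^(43/15) ≈ 0.1371.
Accumulation ratio R = 1/(1 − f) ≈ 1/0.8629 ≈ 1.1589.
Single-dose peak C₀ = D/Vd = 2123/112 ≈ 18.955 mcg/mL.
Cmax,ss = C₀/(1 − f) ≈ 18.955/0.8629 ≈ 21.967 mcg/mL.
Steady-state trough Cmin,ss = Cmax,ss·f ≈ 21.967 × 0.1371 ≈ 3.012 mcg/mL.
Trough 3.0 mcg/mL vs MEC 4 mcg/mL: subtherapeutic.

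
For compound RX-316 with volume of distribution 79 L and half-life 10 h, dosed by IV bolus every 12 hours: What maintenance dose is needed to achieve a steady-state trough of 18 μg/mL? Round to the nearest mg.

1845 mg

τ/t½ = 12/10 ≈ 1.2, so f = (1/2)^(12/10) ≈ 0.435275.
Cmin,ss = (D/Vd)·f/(1−f), so D = Cmin,ss·Vd·(1−f)/f.
D = 18 × 79 × (1−f)/f ≈ 18 × 79 × 1.29740 ≈ 1844.90 mg.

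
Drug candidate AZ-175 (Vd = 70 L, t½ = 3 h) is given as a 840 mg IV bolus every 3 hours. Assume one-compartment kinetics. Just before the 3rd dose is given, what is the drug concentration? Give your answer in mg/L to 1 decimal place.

9.0 mg/L

f = (1/2)^(τ/t½) = (1/2)^(3/3) ≈ 0.5000.
C₀ = D/Vd = 840/70 ≈ 12.000 mg/L.
Before the 3rd dose, 2 doses have been given. Superposition: Cmin = C₀·(f + f²).
≈ 12.000 × (0.5000 + 0.2500) ≈ 12.000 × 0.7500 ≈ 9.000 mg/L.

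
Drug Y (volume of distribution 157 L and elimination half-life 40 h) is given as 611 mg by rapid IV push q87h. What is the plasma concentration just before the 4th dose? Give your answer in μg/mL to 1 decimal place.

f = (1/2)^(τ/t½) = (1/2)^(87/40) ≈ 0.2214.
C₀ = D/Vd = 611/157 ≈ 3.892 μg/mL.
Before the 4th dose, 3 doses have been given. Superposition: Cmin = C₀·(f + f² + … + f^3).
≈ 3.892 × (0.2214 + 0.0490 + 0.0109) ≈ 3.892 × 0.2813 ≈ 1.095 μg/mL.

1.1 μg/mL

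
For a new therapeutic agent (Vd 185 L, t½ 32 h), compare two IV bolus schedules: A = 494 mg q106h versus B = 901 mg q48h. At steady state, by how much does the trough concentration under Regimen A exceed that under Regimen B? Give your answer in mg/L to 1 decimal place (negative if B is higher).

-2.4 mg/L

Regimen A: f = (1/2)^(106/32) ≈ 0.1007; Cmin,ss = (494/185)·f/(1−f) ≈ 0.299 mg/L.
Regimen B: f = (1/2)^(48/32) ≈ 0.3536; Cmin,ss = (901/185)·f/(1−f) ≈ 2.664 mg/L.
Difference ≈ 0.299 − 2.664 ≈ -2.365 mg/L.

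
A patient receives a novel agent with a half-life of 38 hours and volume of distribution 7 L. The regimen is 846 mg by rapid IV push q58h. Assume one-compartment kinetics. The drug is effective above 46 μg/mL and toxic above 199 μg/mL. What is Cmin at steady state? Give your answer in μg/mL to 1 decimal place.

τ/t½ = 58/38 ≈ 1.5263, so fraction remaining f = (1/2)^(58/38) ≈ 0.3472.
Accumulation ratio R = 1/(1 − f) ≈ 1/0.6528 ≈ 1.5319.
Each bolus raises the concentration by D/Vd = 846/7 ≈ 120.857 μg/mL.
Steady-state peak Cmax,ss = C₀·R ≈ 120.857 × 1.5319 ≈ 185.141 μg/mL.
Steady-state trough Cmin,ss = Cmax,ss·f ≈ 185.141 × 0.3472 ≈ 64.281 μg/mL.
Trough 64.3 μg/mL vs MEC 46 μg/mL: adequate.

64.3 μg/mL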